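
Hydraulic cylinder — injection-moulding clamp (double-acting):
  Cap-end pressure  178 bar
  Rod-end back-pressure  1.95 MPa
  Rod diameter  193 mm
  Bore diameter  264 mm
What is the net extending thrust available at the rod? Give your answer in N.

F ≈ 9.25e5 N

Cap-side area A_cap = π/4 × (264 mm)² = 54740 mm^2
Rod-side annular area A_ann = π/4 × (264² − 193²) = 25480 mm^2
Net thrust = P_cap·A_cap − P_rod·A_ann = 9.744e5 N − 49690 N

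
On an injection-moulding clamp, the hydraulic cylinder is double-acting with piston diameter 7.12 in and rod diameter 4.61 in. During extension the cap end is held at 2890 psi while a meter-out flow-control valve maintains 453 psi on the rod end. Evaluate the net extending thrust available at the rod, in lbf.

Cap-side area A_cap = π/4 × (7.12 in)² = 39.82 in^2
Rod-side annular area A_ann = π/4 × (7.12² − 4.61²) = 23.12 in^2
Net thrust = P_cap·A_cap − P_rod·A_ann = 1.151e5 lbf − 10480 lbf

F ≈ 1.05e5 lbf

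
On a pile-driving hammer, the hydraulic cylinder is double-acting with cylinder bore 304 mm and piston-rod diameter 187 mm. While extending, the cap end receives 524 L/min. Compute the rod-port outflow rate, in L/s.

Cap-side area A_cap = π/4 × (304 mm)² = 72580 mm^2
Rod-side annular area A_ann = π/4 × (304² − 187²) = 45120 mm^2
Piston speed v = Q_in/A_cap; rod-end outflow Q_out = v × A_ann = Q_in × A_ann/A_cap.

Q_out ≈ 5.43 L/s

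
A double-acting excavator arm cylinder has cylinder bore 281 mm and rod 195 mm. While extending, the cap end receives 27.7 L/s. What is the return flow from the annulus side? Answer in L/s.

Cap-side area A_cap = π/4 × (281 mm)² = 62020 mm^2
Rod-side annular area A_ann = π/4 × (281² − 195²) = 32150 mm^2
Piston speed v = Q_in/A_cap; rod-end outflow Q_out = v × A_ann = Q_in × A_ann/A_cap.

Q_out ≈ 14.4 L/s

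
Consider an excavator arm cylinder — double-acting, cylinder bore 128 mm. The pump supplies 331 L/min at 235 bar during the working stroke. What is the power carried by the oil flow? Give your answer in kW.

W ≈ 130 kW

Hydraulic power = P × Q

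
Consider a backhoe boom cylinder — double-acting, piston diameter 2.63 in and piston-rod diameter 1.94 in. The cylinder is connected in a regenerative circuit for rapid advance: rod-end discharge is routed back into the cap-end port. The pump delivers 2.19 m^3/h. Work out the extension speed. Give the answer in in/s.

v ≈ 12.6 in/s

In regeneration the rod-end outflow joins the pump flow into the cap end, so the net volume the pump must supply per unit advance equals the rod cross-section area.
Rod cross-section A_rod = π/4 × (1.94 in)² = 2.956 in^2
v = Q_pump / A_rod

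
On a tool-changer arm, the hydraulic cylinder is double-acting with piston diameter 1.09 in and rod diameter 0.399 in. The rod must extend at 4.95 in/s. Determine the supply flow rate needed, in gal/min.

Cap-side area A_cap = π/4 × (1.09 in)² = 0.9331 in^2
Q = A × v

Q ≈ 1.20 gal/min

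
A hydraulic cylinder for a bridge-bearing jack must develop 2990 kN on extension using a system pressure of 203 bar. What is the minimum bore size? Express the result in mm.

D ≈ 433 mm

Extension force acts on the full piston face: F = P × (π/4)D².
D = √(4F / (πP)) = √(4 × 2990 kN / (π × 203 bar))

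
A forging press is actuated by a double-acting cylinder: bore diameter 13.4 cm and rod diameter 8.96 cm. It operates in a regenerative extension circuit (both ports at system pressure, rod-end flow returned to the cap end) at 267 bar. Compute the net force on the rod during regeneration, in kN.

With equal pressure on both faces, forces on the annular region cancel; the net push is pressure × rod cross-section.
Rod cross-section A_rod = π/4 × (8.96 cm)² = 63.05 cm^2
F = P × A_rod

F ≈ 168 kN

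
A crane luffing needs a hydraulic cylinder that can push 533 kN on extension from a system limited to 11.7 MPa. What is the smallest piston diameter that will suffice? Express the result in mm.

Extension force acts on the full piston face: F = P × (π/4)D².
D = √(4F / (πP)) = √(4 × 533 kN / (π × 11.7 MPa))

D ≈ 241 mm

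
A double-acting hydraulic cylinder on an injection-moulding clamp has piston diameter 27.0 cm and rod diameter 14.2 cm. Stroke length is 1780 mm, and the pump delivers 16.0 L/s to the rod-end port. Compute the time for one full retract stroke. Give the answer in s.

t ≈ 4.61 s

Rod-side annular area A_ann = π/4 × (27.0² − 14.2²) = 414.2 cm^2
Swept volume V = A × L; t = V / Q = A·L / Q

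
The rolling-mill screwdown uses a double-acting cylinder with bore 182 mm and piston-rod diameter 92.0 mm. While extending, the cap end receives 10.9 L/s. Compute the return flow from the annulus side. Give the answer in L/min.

Q_out ≈ 487 L/min

Cap-side area A_cap = π/4 × (182 mm)² = 26020 mm^2
Rod-side annular area A_ann = π/4 × (182² − 92.0²) = 19370 mm^2
Piston speed v = Q_in/A_cap; rod-end outflow Q_out = v × A_ann = Q_in × A_ann/A_cap.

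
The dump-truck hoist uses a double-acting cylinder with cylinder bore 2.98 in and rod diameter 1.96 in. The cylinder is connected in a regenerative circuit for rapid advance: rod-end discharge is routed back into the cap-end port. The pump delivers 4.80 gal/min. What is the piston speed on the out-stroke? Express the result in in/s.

v ≈ 6.12 in/s

In regeneration the rod-end outflow joins the pump flow into the cap end, so the net volume the pump must supply per unit advance equals the rod cross-section area.
Rod cross-section A_rod = π/4 × (1.96 in)² = 3.017 in^2
v = Q_pump / A_rod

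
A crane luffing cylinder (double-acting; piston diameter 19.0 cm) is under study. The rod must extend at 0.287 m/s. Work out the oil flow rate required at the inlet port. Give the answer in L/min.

Q ≈ 488 L/min

Cap-side area A_cap = π/4 × (19.0 cm)² = 283.5 cm^2
Q = A × v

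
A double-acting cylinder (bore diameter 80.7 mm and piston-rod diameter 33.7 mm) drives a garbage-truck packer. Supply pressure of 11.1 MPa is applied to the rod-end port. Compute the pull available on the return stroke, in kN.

F ≈ 46.9 kN

Rod-side annular area A_ann = π/4 × (80.7² − 33.7²) = 4223 mm^2
On retraction the pressure acts on the annular area (bore minus rod).
F = P × A_ann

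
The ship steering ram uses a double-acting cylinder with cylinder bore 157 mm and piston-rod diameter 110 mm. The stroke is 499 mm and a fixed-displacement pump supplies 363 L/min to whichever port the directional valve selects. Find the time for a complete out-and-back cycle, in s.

t ≈ 2.41 s

Cap-side area A_cap = π/4 × (157 mm)² = 19360 mm^2
Rod-side annular area A_ann = π/4 × (157² − 110²) = 9856 mm^2
t_ext = A_cap·L/Q = 1.597 s
t_ret = A_ann·L/Q = 0.8129 s
t_cycle = t_ext + t_ret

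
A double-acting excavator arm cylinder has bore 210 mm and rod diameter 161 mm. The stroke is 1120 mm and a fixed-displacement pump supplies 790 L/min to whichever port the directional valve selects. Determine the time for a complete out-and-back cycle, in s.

Cap-side area A_cap = π/4 × (210 mm)² = 34640 mm^2
Rod-side annular area A_ann = π/4 × (210² − 161²) = 14280 mm^2
t_ext = A_cap·L/Q = 2.946 s
t_ret = A_ann·L/Q = 1.215 s
t_cycle = t_ext + t_ret

t ≈ 4.16 s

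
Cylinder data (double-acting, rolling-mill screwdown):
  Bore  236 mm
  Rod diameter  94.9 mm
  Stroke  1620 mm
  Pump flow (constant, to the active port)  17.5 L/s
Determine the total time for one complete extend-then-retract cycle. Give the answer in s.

Cap-side area A_cap = π/4 × (236 mm)² = 43740 mm^2
Rod-side annular area A_ann = π/4 × (236² − 94.9²) = 36670 mm^2
t_ext = A_cap·L/Q = 4.049 s
t_ret = A_ann·L/Q = 3.395 s
t_cycle = t_ext + t_ret

t ≈ 7.44 s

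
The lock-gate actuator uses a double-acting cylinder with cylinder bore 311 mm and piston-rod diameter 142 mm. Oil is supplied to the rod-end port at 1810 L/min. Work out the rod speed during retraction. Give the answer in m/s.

Rod-side annular area A_ann = π/4 × (311² − 142²) = 60130 mm^2
Flow into the rod-end port fills the annular volume.
v = Q / A

v ≈ 0.502 m/s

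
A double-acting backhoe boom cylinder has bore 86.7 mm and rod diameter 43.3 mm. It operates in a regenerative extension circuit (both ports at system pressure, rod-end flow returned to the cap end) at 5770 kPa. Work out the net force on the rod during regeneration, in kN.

F ≈ 8.50 kN

With equal pressure on both faces, forces on the annular region cancel; the net push is pressure × rod cross-section.
Rod cross-section A_rod = π/4 × (43.3 mm)² = 1473 mm^2
F = P × A_rod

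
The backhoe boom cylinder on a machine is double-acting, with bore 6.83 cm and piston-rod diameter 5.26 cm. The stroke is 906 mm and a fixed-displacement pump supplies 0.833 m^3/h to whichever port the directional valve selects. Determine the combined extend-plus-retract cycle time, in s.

t ≈ 20.2 s

Cap-side area A_cap = π/4 × (6.83 cm)² = 36.64 cm^2
Rod-side annular area A_ann = π/4 × (6.83² − 5.26²) = 14.91 cm^2
t_ext = A_cap·L/Q = 14.35 s
t_ret = A_ann·L/Q = 5.837 s
t_cycle = t_ext + t_ret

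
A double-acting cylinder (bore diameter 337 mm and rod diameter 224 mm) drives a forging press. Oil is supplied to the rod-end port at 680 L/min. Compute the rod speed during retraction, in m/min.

v ≈ 13.7 m/min

Rod-side annular area A_ann = π/4 × (337² − 224²) = 49790 mm^2
Flow into the rod-end port fills the annular volume.
v = Q / A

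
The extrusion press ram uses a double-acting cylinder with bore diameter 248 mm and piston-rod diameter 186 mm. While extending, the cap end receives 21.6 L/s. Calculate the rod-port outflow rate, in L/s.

Cap-side area A_cap = π/4 × (248 mm)² = 48310 mm^2
Rod-side annular area A_ann = π/4 × (248² − 186²) = 21130 mm^2
Piston speed v = Q_in/A_cap; rod-end outflow Q_out = v × A_ann = Q_in × A_ann/A_cap.

Q_out ≈ 9.45 L/s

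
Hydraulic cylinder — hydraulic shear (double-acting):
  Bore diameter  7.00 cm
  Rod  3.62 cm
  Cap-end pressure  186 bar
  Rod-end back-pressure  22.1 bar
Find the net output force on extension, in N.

Cap-side area A_cap = π/4 × (7.00 cm)² = 38.48 cm^2
Rod-side annular area A_ann = π/4 × (7.00² − 3.62²) = 28.19 cm^2
Net thrust = P_cap·A_cap − P_rod·A_ann = 71580 N − 6231 N

F ≈ 65400 N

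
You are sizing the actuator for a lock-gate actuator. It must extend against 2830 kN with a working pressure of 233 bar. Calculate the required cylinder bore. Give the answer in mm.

D ≈ 393 mm

Extension force acts on the full piston face: F = P × (π/4)D².
D = √(4F / (πP)) = √(4 × 2830 kN / (π × 233 bar))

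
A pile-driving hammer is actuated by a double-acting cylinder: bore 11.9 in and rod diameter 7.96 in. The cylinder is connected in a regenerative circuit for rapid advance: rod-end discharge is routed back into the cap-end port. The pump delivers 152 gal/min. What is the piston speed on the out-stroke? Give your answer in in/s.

v ≈ 11.8 in/s

In regeneration the rod-end outflow joins the pump flow into the cap end, so the net volume the pump must supply per unit advance equals the rod cross-section area.
Rod cross-section A_rod = π/4 × (7.96 in)² = 49.76 in^2
v = Q_pump / A_rod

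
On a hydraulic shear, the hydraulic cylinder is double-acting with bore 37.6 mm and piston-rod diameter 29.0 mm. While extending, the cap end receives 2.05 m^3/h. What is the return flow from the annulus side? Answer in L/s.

Q_out ≈ 0.231 L/s

Cap-side area A_cap = π/4 × (37.6 mm)² = 1110 mm^2
Rod-side annular area A_ann = π/4 × (37.6² − 29.0²) = 449.8 mm^2
Piston speed v = Q_in/A_cap; rod-end outflow Q_out = v × A_ann = Q_in × A_ann/A_cap.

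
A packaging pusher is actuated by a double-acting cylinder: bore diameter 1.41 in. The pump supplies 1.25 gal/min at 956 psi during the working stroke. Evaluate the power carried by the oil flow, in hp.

W ≈ 0.697 hp

Hydraulic power = P × Q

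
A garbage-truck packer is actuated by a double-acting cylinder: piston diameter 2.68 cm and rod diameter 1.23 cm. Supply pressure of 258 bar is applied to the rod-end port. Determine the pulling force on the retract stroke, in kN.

Rod-side annular area A_ann = π/4 × (2.68² − 1.23²) = 4.453 cm^2
On retraction the pressure acts on the annular area (bore minus rod).
F = P × A_ann

F ≈ 11.5 kN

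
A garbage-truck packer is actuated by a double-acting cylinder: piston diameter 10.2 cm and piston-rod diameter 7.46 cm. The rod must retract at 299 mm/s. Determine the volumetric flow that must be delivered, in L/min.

Q ≈ 68.2 L/min

Rod-side annular area A_ann = π/4 × (10.2² − 7.46²) = 38.00 cm^2
Q = A × v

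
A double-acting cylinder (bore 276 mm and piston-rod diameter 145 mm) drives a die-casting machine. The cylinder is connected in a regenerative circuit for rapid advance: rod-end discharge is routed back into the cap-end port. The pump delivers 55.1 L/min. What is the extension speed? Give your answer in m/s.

v ≈ 0.0556 m/s

In regeneration the rod-end outflow joins the pump flow into the cap end, so the net volume the pump must supply per unit advance equals the rod cross-section area.
Rod cross-section A_rod = π/4 × (145 mm)² = 16510 mm^2
v = Q_pump / A_rod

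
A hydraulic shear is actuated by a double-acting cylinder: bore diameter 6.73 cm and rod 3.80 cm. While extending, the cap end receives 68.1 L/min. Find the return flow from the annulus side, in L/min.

Q_out ≈ 46.4 L/min

Cap-side area A_cap = π/4 × (6.73 cm)² = 35.57 cm^2
Rod-side annular area A_ann = π/4 × (6.73² − 3.80²) = 24.23 cm^2
Piston speed v = Q_in/A_cap; rod-end outflow Q_out = v × A_ann = Q_in × A_ann/A_cap.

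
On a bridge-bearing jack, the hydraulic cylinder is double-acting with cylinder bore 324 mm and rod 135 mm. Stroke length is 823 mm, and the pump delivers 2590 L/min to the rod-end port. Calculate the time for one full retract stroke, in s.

Rod-side annular area A_ann = π/4 × (324² − 135²) = 68130 mm^2
Swept volume V = A × L; t = V / Q = A·L / Q

t ≈ 1.30 s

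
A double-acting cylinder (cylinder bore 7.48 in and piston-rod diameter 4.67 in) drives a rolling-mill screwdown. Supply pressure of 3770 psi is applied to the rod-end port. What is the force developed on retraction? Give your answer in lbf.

Rod-side annular area A_ann = π/4 × (7.48² − 4.67²) = 26.81 in^2
On retraction the pressure acts on the annular area (bore minus rod).
F = P × A_ann

F ≈ 1.01e5 lbf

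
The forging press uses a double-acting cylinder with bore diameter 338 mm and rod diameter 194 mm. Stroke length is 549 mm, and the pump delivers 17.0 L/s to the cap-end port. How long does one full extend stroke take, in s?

t ≈ 2.90 s

Cap-side area A_cap = π/4 × (338 mm)² = 89730 mm^2
Swept volume V = A × L; t = V / Q = A·L / Q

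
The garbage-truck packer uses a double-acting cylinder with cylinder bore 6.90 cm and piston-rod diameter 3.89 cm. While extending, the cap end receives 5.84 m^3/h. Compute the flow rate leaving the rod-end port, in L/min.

Cap-side area A_cap = π/4 × (6.90 cm)² = 37.39 cm^2
Rod-side annular area A_ann = π/4 × (6.90² − 3.89²) = 25.51 cm^2
Piston speed v = Q_in/A_cap; rod-end outflow Q_out = v × A_ann = Q_in × A_ann/A_cap.

Q_out ≈ 66.4 L/min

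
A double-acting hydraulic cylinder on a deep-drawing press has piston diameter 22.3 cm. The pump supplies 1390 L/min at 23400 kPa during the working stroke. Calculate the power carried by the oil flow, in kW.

Hydraulic power = P × Q

W ≈ 542 kW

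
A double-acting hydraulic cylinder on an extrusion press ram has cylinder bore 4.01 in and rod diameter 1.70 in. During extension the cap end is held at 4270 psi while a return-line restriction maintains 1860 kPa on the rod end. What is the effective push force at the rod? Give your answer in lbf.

Cap-side area A_cap = π/4 × (4.01 in)² = 12.63 in^2
Rod-side annular area A_ann = π/4 × (4.01² − 1.70²) = 10.36 in^2
Net thrust = P_cap·A_cap − P_rod·A_ann = 53930 lbf − 2795 lbf

F ≈ 51100 lbf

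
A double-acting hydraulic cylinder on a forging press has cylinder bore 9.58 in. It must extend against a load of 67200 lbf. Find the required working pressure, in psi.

Cap-side area A_cap = π/4 × (9.58 in)² = 72.08 in^2
P = F / A = 67200 lbf / A

P ≈ 932 psi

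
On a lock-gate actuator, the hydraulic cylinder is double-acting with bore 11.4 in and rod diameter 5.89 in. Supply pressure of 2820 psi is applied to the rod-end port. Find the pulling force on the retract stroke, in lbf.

Rod-side annular area A_ann = π/4 × (11.4² − 5.89²) = 74.82 in^2
On retraction the pressure acts on the annular area (bore minus rod).
F = P × A_ann

F ≈ 2.11e5 lbf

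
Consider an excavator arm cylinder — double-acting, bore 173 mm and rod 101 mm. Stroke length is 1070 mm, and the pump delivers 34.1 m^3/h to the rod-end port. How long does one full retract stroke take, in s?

Rod-side annular area A_ann = π/4 × (173² − 101²) = 15490 mm^2
Swept volume V = A × L; t = V / Q = A·L / Q

t ≈ 1.75 s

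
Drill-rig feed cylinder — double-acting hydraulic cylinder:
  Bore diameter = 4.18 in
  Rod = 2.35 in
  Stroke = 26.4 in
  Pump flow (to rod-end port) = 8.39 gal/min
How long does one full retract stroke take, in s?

t ≈ 7.67 s

Rod-side annular area A_ann = π/4 × (4.18² − 2.35²) = 9.385 in^2
Swept volume V = A × L; t = V / Q = A·L / Q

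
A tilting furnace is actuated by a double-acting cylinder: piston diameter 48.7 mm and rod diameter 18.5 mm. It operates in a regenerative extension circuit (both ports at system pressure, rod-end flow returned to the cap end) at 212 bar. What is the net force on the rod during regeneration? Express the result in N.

F ≈ 5700 N

With equal pressure on both faces, forces on the annular region cancel; the net push is pressure × rod cross-section.
Rod cross-section A_rod = π/4 × (18.5 mm)² = 268.8 mm^2
F = P × A_rod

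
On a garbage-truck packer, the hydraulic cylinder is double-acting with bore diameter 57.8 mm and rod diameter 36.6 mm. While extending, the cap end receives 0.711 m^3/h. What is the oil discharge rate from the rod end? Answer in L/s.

Cap-side area A_cap = π/4 × (57.8 mm)² = 2624 mm^2
Rod-side annular area A_ann = π/4 × (57.8² − 36.6²) = 1572 mm^2
Piston speed v = Q_in/A_cap; rod-end outflow Q_out = v × A_ann = Q_in × A_ann/A_cap.

Q_out ≈ 0.118 L/s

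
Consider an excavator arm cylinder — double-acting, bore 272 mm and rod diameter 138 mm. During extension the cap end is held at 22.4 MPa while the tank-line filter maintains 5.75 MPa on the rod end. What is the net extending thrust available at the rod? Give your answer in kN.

Cap-side area A_cap = π/4 × (272 mm)² = 58110 mm^2
Rod-side annular area A_ann = π/4 × (272² − 138²) = 43150 mm^2
Net thrust = P_cap·A_cap − P_rod·A_ann = 1302 kN − 248.1 kN

F ≈ 1050 kN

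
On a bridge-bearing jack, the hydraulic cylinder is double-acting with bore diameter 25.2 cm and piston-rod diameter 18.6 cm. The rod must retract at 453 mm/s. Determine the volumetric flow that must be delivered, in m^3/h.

Q ≈ 37.0 m^3/h

Rod-side annular area A_ann = π/4 × (25.2² − 18.6²) = 227.0 cm^2
Q = A × v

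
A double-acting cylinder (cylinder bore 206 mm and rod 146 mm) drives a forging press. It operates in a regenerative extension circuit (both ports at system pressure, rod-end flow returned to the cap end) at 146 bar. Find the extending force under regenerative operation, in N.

F ≈ 2.44e5 N

With equal pressure on both faces, forces on the annular region cancel; the net push is pressure × rod cross-section.
Rod cross-section A_rod = π/4 × (146 mm)² = 16740 mm^2
F = P × A_rod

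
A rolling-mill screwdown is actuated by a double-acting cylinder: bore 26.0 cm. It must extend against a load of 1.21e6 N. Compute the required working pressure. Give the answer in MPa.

P ≈ 22.8 MPa

Cap-side area A_cap = π/4 × (26.0 cm)² = 530.9 cm^2
P = F / A = 1.21e6 N / A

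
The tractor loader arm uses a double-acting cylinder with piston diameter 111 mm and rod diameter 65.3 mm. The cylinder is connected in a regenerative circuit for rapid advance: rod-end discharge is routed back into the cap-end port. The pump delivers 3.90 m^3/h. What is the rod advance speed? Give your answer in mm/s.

In regeneration the rod-end outflow joins the pump flow into the cap end, so the net volume the pump must supply per unit advance equals the rod cross-section area.
Rod cross-section A_rod = π/4 × (65.3 mm)² = 3349 mm^2
v = Q_pump / A_rod

v ≈ 323 mm/s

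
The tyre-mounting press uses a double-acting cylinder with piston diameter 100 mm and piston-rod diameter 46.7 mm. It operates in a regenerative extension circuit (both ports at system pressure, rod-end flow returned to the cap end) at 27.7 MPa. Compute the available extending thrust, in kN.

With equal pressure on both faces, forces on the annular region cancel; the net push is pressure × rod cross-section.
Rod cross-section A_rod = π/4 × (46.7 mm)² = 1713 mm^2
F = P × A_rod

F ≈ 47.4 kN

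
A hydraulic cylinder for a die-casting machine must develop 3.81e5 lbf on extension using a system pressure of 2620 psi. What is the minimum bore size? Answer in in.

Extension force acts on the full piston face: F = P × (π/4)D².
D = √(4F / (πP)) = √(4 × 3.81e5 lbf / (π × 2620 psi))

D ≈ 13.6 in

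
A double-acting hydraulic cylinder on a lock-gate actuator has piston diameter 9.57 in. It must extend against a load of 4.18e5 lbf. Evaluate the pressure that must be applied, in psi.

Cap-side area A_cap = π/4 × (9.57 in)² = 71.93 in^2
P = F / A = 4.18e5 lbf / A

P ≈ 5810 psi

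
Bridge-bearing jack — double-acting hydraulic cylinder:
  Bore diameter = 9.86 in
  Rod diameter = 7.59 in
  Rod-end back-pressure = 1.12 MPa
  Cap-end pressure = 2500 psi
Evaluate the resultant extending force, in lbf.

Cap-side area A_cap = π/4 × (9.86 in)² = 76.36 in^2
Rod-side annular area A_ann = π/4 × (9.86² − 7.59²) = 31.11 in^2
Net thrust = P_cap·A_cap − P_rod·A_ann = 1.909e5 lbf − 5054 lbf

F ≈ 1.86e5 lbf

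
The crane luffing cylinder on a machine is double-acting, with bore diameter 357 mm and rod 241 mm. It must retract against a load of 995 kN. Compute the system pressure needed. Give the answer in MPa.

P ≈ 18.3 MPa

Rod-side annular area A_ann = π/4 × (357² − 241²) = 54480 mm^2
Retraction: pressure acts on the annular area.
P = F / A = 995 kN / A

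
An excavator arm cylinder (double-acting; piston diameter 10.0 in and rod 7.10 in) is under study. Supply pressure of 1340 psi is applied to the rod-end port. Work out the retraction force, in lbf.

Rod-side annular area A_ann = π/4 × (10.0² − 7.10²) = 38.95 in^2
On retraction the pressure acts on the annular area (bore minus rod).
F = P × A_ann

F ≈ 52200 lbf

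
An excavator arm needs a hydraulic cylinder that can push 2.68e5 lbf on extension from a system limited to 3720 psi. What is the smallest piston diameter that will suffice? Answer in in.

D ≈ 9.58 in

Extension force acts on the full piston face: F = P × (π/4)D².
D = √(4F / (πP)) = √(4 × 2.68e5 lbf / (π × 3720 psi))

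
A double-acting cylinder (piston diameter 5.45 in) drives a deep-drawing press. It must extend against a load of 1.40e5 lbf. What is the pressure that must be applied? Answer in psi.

P ≈ 6000 psi

Cap-side area A_cap = π/4 × (5.45 in)² = 23.33 in^2
P = F / A = 1.40e5 lbf / A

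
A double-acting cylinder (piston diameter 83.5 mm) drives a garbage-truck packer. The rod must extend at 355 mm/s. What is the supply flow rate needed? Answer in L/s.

Cap-side area A_cap = π/4 × (83.5 mm)² = 5476 mm^2
Q = A × v

Q ≈ 1.94 L/s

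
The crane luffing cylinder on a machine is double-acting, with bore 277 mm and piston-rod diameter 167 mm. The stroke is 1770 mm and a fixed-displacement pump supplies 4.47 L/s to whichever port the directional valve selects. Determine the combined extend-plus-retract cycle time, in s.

Cap-side area A_cap = π/4 × (277 mm)² = 60260 mm^2
Rod-side annular area A_ann = π/4 × (277² − 167²) = 38360 mm^2
t_ext = A_cap·L/Q = 23.86 s
t_ret = A_ann·L/Q = 15.19 s
t_cycle = t_ext + t_ret

t ≈ 39.1 s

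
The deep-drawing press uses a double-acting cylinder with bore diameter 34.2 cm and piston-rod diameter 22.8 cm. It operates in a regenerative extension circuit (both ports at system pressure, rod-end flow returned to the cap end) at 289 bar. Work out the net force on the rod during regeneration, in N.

F ≈ 1.18e6 N

With equal pressure on both faces, forces on the annular region cancel; the net push is pressure × rod cross-section.
Rod cross-section A_rod = π/4 × (22.8 cm)² = 408.3 cm^2
F = P × A_rod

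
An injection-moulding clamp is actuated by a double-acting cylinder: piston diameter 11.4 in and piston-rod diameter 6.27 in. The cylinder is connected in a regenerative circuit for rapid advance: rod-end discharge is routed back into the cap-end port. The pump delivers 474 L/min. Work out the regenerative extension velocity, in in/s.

v ≈ 15.6 in/s

In regeneration the rod-end outflow joins the pump flow into the cap end, so the net volume the pump must supply per unit advance equals the rod cross-section area.
Rod cross-section A_rod = π/4 × (6.27 in)² = 30.88 in^2
v = Q_pump / A_rod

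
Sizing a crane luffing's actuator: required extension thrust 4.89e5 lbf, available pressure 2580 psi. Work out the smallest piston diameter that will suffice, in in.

Extension force acts on the full piston face: F = P × (π/4)D².
D = √(4F / (πP)) = √(4 × 4.89e5 lbf / (π × 2580 psi))

D ≈ 15.5 in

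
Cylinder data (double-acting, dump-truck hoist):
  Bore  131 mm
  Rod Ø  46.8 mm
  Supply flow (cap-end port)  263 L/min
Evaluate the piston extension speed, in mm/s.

v ≈ 325 mm/s

Cap-side area A_cap = π/4 × (131 mm)² = 13480 mm^2
v = Q / A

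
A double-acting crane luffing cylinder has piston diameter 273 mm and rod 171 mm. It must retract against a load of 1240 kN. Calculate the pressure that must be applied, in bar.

P ≈ 349 bar

Rod-side annular area A_ann = π/4 × (273² − 171²) = 35570 mm^2
Retraction: pressure acts on the annular area.
P = F / A = 1240 kN / A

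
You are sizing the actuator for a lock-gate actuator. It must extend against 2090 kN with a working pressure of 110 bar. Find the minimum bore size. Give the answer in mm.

Extension force acts on the full piston face: F = P × (π/4)D².
D = √(4F / (πP)) = √(4 × 2090 kN / (π × 110 bar))

D ≈ 492 mm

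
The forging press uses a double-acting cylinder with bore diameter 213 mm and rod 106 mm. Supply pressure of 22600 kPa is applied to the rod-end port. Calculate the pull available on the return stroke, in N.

Rod-side annular area A_ann = π/4 × (213² − 106²) = 26810 mm^2
On retraction the pressure acts on the annular area (bore minus rod).
F = P × A_ann

F ≈ 6.06e5 N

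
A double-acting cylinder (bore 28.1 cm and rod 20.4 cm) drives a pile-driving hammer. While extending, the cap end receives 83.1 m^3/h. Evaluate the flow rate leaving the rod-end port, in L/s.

Q_out ≈ 10.9 L/s

Cap-side area A_cap = π/4 × (28.1 cm)² = 620.2 cm^2
Rod-side annular area A_ann = π/4 × (28.1² − 20.4²) = 293.3 cm^2
Piston speed v = Q_in/A_cap; rod-end outflow Q_out = v × A_ann = Q_in × A_ann/A_cap.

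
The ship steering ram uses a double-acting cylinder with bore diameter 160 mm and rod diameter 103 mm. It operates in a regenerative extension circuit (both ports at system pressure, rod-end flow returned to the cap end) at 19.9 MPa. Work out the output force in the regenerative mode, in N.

F ≈ 1.66e5 N

With equal pressure on both faces, forces on the annular region cancel; the net push is pressure × rod cross-section.
Rod cross-section A_rod = π/4 × (103 mm)² = 8332 mm^2
F = P × A_rod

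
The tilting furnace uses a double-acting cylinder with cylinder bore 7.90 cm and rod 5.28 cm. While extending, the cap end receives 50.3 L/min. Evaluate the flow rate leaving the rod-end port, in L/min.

Cap-side area A_cap = π/4 × (7.90 cm)² = 49.02 cm^2
Rod-side annular area A_ann = π/4 × (7.90² − 5.28²) = 27.12 cm^2
Piston speed v = Q_in/A_cap; rod-end outflow Q_out = v × A_ann = Q_in × A_ann/A_cap.

Q_out ≈ 27.8 L/min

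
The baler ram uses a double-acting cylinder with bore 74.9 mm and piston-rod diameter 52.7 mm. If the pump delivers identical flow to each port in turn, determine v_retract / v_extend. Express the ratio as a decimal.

v_ret/v_ext ≈ 1.98

Cap-side area A_cap = π/4 × (74.9 mm)² = 4406 mm^2
Rod-side annular area A_ann = π/4 × (74.9² − 52.7²) = 2225 mm^2
For equal Q, v ∝ 1/A, so v_ret/v_ext = A_cap/A_ann.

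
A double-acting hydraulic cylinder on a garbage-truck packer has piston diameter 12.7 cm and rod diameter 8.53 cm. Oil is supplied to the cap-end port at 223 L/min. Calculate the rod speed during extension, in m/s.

v ≈ 0.293 m/s

Cap-side area A_cap = π/4 × (12.7 cm)² = 126.7 cm^2
v = Q / A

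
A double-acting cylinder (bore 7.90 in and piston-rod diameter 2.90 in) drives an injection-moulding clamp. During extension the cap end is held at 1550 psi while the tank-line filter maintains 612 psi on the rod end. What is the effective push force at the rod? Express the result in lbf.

F ≈ 50000 lbf

Cap-side area A_cap = π/4 × (7.90 in)² = 49.02 in^2
Rod-side annular area A_ann = π/4 × (7.90² − 2.90²) = 42.41 in^2
Net thrust = P_cap·A_cap − P_rod·A_ann = 75980 lbf − 25960 lbf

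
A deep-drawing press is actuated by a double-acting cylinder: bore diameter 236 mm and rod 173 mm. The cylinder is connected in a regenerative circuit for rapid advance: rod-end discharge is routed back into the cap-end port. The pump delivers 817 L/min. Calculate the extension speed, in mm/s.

In regeneration the rod-end outflow joins the pump flow into the cap end, so the net volume the pump must supply per unit advance equals the rod cross-section area.
Rod cross-section A_rod = π/4 × (173 mm)² = 23510 mm^2
v = Q_pump / A_rod

v ≈ 579 mm/s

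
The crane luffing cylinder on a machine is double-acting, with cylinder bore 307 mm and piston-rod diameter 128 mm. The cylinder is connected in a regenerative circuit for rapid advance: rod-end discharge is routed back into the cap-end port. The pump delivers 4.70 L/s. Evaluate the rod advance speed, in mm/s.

In regeneration the rod-end outflow joins the pump flow into the cap end, so the net volume the pump must supply per unit advance equals the rod cross-section area.
Rod cross-section A_rod = π/4 × (128 mm)² = 12870 mm^2
v = Q_pump / A_rod

v ≈ 365 mm/s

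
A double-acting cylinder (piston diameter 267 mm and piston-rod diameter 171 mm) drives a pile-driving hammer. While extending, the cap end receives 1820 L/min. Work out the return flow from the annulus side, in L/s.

Cap-side area A_cap = π/4 × (267 mm)² = 55990 mm^2
Rod-side annular area A_ann = π/4 × (267² − 171²) = 33020 mm^2
Piston speed v = Q_in/A_cap; rod-end outflow Q_out = v × A_ann = Q_in × A_ann/A_cap.

Q_out ≈ 17.9 L/s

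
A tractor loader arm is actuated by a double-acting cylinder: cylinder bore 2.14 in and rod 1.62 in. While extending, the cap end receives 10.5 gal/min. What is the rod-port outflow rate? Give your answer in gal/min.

Cap-side area A_cap = π/4 × (2.14 in)² = 3.597 in^2
Rod-side annular area A_ann = π/4 × (2.14² − 1.62²) = 1.536 in^2
Piston speed v = Q_in/A_cap; rod-end outflow Q_out = v × A_ann = Q_in × A_ann/A_cap.

Q_out ≈ 4.48 gal/min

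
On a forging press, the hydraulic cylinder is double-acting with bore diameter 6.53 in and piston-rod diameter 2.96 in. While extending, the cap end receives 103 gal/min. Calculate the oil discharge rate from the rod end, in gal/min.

Cap-side area A_cap = π/4 × (6.53 in)² = 33.49 in^2
Rod-side annular area A_ann = π/4 × (6.53² − 2.96²) = 26.61 in^2
Piston speed v = Q_in/A_cap; rod-end outflow Q_out = v × A_ann = Q_in × A_ann/A_cap.

Q_out ≈ 81.8 gal/min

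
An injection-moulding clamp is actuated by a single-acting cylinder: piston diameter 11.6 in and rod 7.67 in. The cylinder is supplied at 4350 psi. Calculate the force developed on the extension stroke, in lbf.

F ≈ 4.60e5 lbf

Cap-side area A_cap = π/4 × (11.6 in)² = 105.7 in^2
F = P × A_cap = 4350 psi × A_cap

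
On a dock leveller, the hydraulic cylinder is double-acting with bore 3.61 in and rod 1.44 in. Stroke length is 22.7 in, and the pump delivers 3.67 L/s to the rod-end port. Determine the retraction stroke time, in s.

Rod-side annular area A_ann = π/4 × (3.61² − 1.44²) = 8.607 in^2
Swept volume V = A × L; t = V / Q = A·L / Q

t ≈ 0.872 s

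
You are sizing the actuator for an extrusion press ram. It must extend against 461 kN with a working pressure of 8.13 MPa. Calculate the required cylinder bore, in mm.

D ≈ 269 mm

Extension force acts on the full piston face: F = P × (π/4)D².
D = √(4F / (πP)) = √(4 × 461 kN / (π × 8.13 MPa))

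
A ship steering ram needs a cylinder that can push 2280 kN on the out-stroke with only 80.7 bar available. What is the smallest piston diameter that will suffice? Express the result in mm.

Extension force acts on the full piston face: F = P × (π/4)D².
D = √(4F / (πP)) = √(4 × 2280 kN / (π × 80.7 bar))

D ≈ 600 mm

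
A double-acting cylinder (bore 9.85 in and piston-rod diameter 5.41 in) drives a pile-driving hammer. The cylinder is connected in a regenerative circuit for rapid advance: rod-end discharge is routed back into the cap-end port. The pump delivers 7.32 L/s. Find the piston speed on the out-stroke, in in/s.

v ≈ 19.4 in/s

In regeneration the rod-end outflow joins the pump flow into the cap end, so the net volume the pump must supply per unit advance equals the rod cross-section area.
Rod cross-section A_rod = π/4 × (5.41 in)² = 22.99 in^2
v = Q_pump / A_rod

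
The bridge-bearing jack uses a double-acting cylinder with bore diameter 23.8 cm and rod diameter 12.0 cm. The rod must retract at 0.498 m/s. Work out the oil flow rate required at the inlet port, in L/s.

Rod-side annular area A_ann = π/4 × (23.8² − 12.0²) = 331.8 cm^2
Q = A × v

Q ≈ 16.5 L/s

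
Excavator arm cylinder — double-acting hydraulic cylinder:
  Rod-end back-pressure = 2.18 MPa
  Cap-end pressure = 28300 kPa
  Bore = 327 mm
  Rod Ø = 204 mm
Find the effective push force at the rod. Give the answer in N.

F ≈ 2.26e6 N

Cap-side area A_cap = π/4 × (327 mm)² = 83980 mm^2
Rod-side annular area A_ann = π/4 × (327² − 204²) = 51300 mm^2
Net thrust = P_cap·A_cap − P_rod·A_ann = 2.377e6 N − 1.118e5 N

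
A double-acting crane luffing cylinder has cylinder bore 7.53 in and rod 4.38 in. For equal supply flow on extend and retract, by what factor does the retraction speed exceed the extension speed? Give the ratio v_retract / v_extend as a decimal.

v_ret/v_ext ≈ 1.51

Cap-side area A_cap = π/4 × (7.53 in)² = 44.53 in^2
Rod-side annular area A_ann = π/4 × (7.53² − 4.38²) = 29.47 in^2
For equal Q, v ∝ 1/A, so v_ret/v_ext = A_cap/A_ann.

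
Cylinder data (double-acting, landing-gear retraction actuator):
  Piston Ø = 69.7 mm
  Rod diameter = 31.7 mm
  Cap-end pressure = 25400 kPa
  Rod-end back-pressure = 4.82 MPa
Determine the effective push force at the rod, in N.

Cap-side area A_cap = π/4 × (69.7 mm)² = 3816 mm^2
Rod-side annular area A_ann = π/4 × (69.7² − 31.7²) = 3026 mm^2
Net thrust = P_cap·A_cap − P_rod·A_ann = 96910 N − 14590 N

F ≈ 82300 N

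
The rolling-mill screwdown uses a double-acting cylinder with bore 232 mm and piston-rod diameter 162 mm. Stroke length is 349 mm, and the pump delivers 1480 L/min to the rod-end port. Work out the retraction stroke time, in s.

t ≈ 0.306 s

Rod-side annular area A_ann = π/4 × (232² − 162²) = 21660 mm^2
Swept volume V = A × L; t = V / Q = A·L / Q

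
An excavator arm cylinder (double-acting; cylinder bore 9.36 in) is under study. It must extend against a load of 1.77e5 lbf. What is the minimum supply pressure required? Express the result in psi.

P ≈ 2570 psi

Cap-side area A_cap = π/4 × (9.36 in)² = 68.81 in^2
P = F / A = 1.77e5 lbf / A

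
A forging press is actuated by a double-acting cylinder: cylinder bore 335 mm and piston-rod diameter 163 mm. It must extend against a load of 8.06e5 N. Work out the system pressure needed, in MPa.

P ≈ 9.14 MPa

Cap-side area A_cap = π/4 × (335 mm)² = 88140 mm^2
P = F / A = 8.06e5 N / A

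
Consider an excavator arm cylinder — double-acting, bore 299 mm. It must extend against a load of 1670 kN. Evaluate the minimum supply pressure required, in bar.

P ≈ 238 bar

Cap-side area A_cap = π/4 × (299 mm)² = 70220 mm^2
P = F / A = 1670 kN / A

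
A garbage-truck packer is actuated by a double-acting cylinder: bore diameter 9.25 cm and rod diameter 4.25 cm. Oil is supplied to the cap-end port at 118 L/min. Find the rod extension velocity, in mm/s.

Cap-side area A_cap = π/4 × (9.25 cm)² = 67.20 cm^2
v = Q / A

v ≈ 293 mm/s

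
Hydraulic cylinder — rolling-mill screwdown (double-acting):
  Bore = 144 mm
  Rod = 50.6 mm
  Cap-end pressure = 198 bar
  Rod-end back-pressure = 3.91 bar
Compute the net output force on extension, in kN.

F ≈ 317 kN

Cap-side area A_cap = π/4 × (144 mm)² = 16290 mm^2
Rod-side annular area A_ann = π/4 × (144² − 50.6²) = 14280 mm^2
Net thrust = P_cap·A_cap − P_rod·A_ann = 322.5 kN − 5.582 kN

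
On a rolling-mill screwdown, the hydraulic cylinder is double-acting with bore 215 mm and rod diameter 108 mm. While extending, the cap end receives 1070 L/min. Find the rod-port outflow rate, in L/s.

Cap-side area A_cap = π/4 × (215 mm)² = 36310 mm^2
Rod-side annular area A_ann = π/4 × (215² − 108²) = 27140 mm^2
Piston speed v = Q_in/A_cap; rod-end outflow Q_out = v × A_ann = Q_in × A_ann/A_cap.

Q_out ≈ 13.3 L/s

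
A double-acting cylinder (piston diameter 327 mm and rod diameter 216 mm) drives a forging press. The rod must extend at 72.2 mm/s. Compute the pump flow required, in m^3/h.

Cap-side area A_cap = π/4 × (327 mm)² = 83980 mm^2
Q = A × v

Q ≈ 21.8 m^3/h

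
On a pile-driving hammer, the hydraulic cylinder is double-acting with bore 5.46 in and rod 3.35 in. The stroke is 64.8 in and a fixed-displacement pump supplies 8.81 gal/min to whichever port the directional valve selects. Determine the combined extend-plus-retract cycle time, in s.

Cap-side area A_cap = π/4 × (5.46 in)² = 23.41 in^2
Rod-side annular area A_ann = π/4 × (5.46² − 3.35²) = 14.60 in^2
t_ext = A_cap·L/Q = 44.73 s
t_ret = A_ann·L/Q = 27.89 s
t_cycle = t_ext + t_ret

t ≈ 72.6 s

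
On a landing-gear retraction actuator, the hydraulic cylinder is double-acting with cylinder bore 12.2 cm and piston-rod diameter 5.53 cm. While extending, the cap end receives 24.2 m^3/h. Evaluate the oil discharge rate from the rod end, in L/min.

Q_out ≈ 320 L/min

Cap-side area A_cap = π/4 × (12.2 cm)² = 116.9 cm^2
Rod-side annular area A_ann = π/4 × (12.2² − 5.53²) = 92.88 cm^2
Piston speed v = Q_in/A_cap; rod-end outflow Q_out = v × A_ann = Q_in × A_ann/A_cap.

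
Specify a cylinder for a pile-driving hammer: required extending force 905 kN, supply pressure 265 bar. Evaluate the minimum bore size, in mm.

Extension force acts on the full piston face: F = P × (π/4)D².
D = √(4F / (πP)) = √(4 × 905 kN / (π × 265 bar))

D ≈ 209 mm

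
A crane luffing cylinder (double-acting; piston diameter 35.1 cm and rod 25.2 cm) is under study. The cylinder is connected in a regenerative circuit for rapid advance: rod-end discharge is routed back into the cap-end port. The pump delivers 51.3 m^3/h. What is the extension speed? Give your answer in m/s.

v ≈ 0.286 m/s

In regeneration the rod-end outflow joins the pump flow into the cap end, so the net volume the pump must supply per unit advance equals the rod cross-section area.
Rod cross-section A_rod = π/4 × (25.2 cm)² = 498.8 cm^2
v = Q_pump / A_rod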